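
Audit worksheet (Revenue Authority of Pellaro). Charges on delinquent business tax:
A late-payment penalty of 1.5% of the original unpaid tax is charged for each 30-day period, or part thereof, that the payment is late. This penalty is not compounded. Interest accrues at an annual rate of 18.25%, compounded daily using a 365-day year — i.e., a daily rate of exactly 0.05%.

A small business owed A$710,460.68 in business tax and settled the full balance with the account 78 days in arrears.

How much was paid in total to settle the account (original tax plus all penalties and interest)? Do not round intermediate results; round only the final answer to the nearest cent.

Penalty periods: ⌈78/30⌉ = 3; penalty = 3 × 1.5% × A$710,460.68 = A$31,970.73…
Interest: A$710,460.68 × ((1 + 0.0005)^78 − 1) = A$710,460.68 × 0.03976035… = A$28,248.1648…
Total = A$710,460.68 + A$31,970.7306 + A$28,248.1648… = A$770,679.58

A$770,679.58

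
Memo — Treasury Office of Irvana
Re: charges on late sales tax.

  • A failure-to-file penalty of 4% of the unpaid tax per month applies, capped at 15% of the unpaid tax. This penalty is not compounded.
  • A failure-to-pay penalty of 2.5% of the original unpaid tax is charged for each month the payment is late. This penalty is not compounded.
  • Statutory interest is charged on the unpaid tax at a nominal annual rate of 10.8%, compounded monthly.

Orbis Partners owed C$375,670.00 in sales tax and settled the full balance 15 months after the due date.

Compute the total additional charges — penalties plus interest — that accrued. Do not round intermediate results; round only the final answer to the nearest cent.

Failure-to-file: 15 × 4% × C$375,670.00 = C$225,402.00, capped at 15% × C$375,670.00 = C$56,350.50
Failure-to-pay penalty = 2.5% × C$375,670.00 × 15 mo = C$140,876.25
Interest (10.8%/yr ÷ 12 = 0.9%/month): C$375,670.00 × ((1 + 0.009)^15 − 1) = C$54,038.5632…
Penalties + interest = C$197,226.7500 + C$54,038.5632… = C$251,265.31

C$251,265.31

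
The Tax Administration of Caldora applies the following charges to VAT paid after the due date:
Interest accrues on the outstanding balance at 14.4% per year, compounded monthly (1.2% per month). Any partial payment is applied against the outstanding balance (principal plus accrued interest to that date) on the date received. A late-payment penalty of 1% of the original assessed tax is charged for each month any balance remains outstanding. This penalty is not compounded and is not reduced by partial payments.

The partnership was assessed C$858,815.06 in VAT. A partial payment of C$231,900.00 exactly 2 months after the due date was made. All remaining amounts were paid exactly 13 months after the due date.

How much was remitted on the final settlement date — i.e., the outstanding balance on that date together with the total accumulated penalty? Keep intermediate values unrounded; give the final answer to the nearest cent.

Balance at month 2: C$858,815.0600 × (1 + 0.012)^2 = C$879,550.2908…
After C$231,900.00 payment: C$879,550.2908… − C$231,900.00 = C$647,650.2908…
Balance at month 13: C$647,650.2908… × (1 + 0.012)^11 = C$738,458.6847…
Penalty: 13 × 1% × C$858,815.06 = C$111,645.96…
Final settlement = outstanding balance + penalty = C$738,458.6847… + C$111,645.96… = C$850,104.64

C$850,104.64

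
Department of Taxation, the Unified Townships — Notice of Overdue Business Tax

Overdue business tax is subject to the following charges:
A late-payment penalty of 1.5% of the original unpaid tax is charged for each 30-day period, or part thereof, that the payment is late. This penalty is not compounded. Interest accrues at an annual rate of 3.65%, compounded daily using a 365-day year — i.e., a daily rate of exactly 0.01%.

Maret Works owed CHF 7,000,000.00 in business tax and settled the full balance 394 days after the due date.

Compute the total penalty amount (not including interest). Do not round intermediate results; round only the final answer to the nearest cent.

Penalty periods: ⌈394/30⌉ = 14; penalty = 14 × 1.5% × CHF 7,000,000.00 = CHF 1,470,000.00

CHF 1,470,000.00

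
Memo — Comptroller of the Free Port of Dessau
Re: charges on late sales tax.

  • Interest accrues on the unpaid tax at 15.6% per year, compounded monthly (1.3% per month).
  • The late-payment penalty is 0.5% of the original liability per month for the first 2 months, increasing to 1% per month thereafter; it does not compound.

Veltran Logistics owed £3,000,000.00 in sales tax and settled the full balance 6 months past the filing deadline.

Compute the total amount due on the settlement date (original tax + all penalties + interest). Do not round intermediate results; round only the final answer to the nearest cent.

Penalty, months 1–2: 2 × 0.5% × £3,000,000.00 = £30,000.00
Penalty, months 3–6: 4 × 1% × £3,000,000.00 = £120,000.00
Interest: £3,000,000.00 × ((1 + 0.013)^6 − 1) = £3,000,000.00 × 0.0805794… = £241,738.1119…
Total = £3,000,000.00 + £150,000.0000 + £241,738.1119… = £3,391,738.11

£3,391,738.11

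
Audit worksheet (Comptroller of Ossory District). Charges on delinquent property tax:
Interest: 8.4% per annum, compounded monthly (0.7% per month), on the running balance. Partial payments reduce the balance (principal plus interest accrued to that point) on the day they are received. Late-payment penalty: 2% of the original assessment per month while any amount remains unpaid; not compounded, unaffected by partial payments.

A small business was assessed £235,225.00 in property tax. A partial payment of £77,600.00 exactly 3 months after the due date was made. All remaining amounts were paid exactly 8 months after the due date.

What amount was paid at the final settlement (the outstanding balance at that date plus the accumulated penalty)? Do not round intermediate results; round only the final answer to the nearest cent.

Balance at month 3: £235,225.0000 × (1 + 0.007)^3 = £240,199.3838…
After £77,600.00 payment: £240,199.3838… − £77,600.00 = £162,599.3838…
Balance at month 8: £162,599.3838… × (1 + 0.007)^5 = £168,370.5956…
Penalty: 8 × 2% × £235,225.00 = £37,636.00
Final settlement = outstanding balance + penalty = £168,370.5956… + £37,636.00 = £206,006.60

£206,006.60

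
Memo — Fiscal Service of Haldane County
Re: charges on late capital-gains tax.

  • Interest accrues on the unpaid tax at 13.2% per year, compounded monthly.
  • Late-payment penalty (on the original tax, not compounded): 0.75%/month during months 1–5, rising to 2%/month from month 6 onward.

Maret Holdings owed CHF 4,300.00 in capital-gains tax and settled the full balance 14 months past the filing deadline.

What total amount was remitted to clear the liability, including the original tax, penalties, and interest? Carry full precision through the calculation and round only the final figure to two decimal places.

CHF 5,946.95

Penalty, months 1–5: 5 × 0.75% × CHF 4,300.00 = CHF 161.25
Penalty, months 6–14: 9 × 2% × CHF 4,300.00 = CHF 774.00
Interest (13.2%/yr ÷ 12 = 1.1%/month): CHF 4,300.00 × ((1 + 0.011)^14 − 1) = CHF 711.6950…
Total = CHF 4,300.00 + CHF 935.2500 + CHF 711.6950… = CHF 5,946.95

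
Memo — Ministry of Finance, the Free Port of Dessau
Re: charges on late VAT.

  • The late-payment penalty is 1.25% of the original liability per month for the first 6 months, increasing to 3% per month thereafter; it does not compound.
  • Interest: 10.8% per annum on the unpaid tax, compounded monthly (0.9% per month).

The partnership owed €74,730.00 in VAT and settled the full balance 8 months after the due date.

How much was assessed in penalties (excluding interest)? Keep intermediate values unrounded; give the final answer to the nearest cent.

Penalty, months 1–6: 6 × 1.25% × €74,730.00 = €5,604.75
Penalty, months 7–8: 2 × 3% × €74,730.00 = €4,483.80
Total penalty = €5,604.75 + €4,483.80 = €10,088.55

€10,088.55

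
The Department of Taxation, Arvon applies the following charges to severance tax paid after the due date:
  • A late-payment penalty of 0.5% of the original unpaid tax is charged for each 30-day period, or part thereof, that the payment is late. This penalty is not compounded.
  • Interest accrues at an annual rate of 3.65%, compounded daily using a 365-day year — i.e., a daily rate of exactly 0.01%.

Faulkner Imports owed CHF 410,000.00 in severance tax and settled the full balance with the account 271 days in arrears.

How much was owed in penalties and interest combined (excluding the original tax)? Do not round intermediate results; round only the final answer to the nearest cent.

Penalty periods: ⌈271/30⌉ = 10; penalty = 10 × 0.5% × CHF 410,000.00 = CHF 20,500.00
Interest: CHF 410,000.00 × ((1 + 0.0001)^271 − 1) = CHF 410,000.00 × 0.02746915… = CHF 11,262.3525…
Penalties + interest = CHF 20,500.0000 + CHF 11,262.3525… = CHF 31,762.35

CHF 31,762.35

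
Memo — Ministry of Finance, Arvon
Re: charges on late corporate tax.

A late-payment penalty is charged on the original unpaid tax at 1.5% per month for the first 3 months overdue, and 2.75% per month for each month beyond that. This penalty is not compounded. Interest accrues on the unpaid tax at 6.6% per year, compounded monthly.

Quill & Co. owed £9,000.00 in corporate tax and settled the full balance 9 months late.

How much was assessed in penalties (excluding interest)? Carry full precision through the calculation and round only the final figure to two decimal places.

£1,890.00

Penalty, months 1–3: 3 × 1.5% × £9,000.00 = £405.00
Penalty, months 4–9: 6 × 2.75% × £9,000.00 = £1,485.00
Total penalty = £405.00 + £1,485.00 = £1,890.00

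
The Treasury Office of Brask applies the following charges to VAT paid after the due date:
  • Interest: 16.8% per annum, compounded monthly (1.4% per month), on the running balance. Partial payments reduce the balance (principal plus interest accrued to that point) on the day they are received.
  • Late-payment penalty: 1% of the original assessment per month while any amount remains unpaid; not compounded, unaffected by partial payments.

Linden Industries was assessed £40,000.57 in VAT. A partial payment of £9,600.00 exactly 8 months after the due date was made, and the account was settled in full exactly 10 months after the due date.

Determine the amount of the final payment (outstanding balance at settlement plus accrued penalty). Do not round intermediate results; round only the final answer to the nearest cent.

Balance at month 8: £40,000.5700 × (1 + 0.014)^8 = £44,706.4124…
After £9,600.00 payment: £44,706.4124… − £9,600.00 = £35,106.4124…
Balance at month 10: £35,106.4124… × (1 + 0.014)^2 = £36,096.2728…
Penalty: 10 × 1% × £40,000.57 = £4,000.06…
Final settlement = outstanding balance + penalty = £36,096.2728… + £4,000.06… = £40,096.33

£40,096.33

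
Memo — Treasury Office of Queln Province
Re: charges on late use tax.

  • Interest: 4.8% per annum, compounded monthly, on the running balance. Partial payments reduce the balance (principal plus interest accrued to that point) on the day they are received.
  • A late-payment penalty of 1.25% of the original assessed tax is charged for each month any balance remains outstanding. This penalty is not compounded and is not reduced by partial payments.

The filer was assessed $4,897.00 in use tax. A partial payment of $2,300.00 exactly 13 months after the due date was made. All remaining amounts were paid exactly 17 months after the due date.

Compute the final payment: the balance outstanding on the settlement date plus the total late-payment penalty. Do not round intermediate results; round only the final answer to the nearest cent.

$3,944.46

Monthly rate = 4.8% ÷ 12 = 0.4%
Balance at month 13: $4,897.0000 × (1 + 0.004)^13 = $5,157.8460…
After $2,300.00 payment: $5,157.8460… − $2,300.00 = $2,857.8460…
Balance at month 17: $2,857.8460… × (1 + 0.004)^4 = $2,903.8466…
Penalty: 17 × 1.25% × $4,897.00 = $1,040.61…
Final settlement = outstanding balance + penalty = $2,903.8466… + $1,040.61… = $3,944.46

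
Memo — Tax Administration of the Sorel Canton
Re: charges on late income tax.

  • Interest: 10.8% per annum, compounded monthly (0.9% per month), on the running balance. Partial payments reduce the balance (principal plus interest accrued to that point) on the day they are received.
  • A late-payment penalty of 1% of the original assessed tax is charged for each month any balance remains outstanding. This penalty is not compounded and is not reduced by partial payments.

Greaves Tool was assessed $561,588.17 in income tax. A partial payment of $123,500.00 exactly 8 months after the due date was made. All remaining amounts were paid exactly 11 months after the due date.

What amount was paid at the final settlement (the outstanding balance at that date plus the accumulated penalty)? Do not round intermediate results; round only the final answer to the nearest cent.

Balance at month 8: $561,588.1700 × (1 + 0.009)^8 = $603,319.3863…
After $123,500.00 payment: $603,319.3863… − $123,500.00 = $479,819.3863…
Balance at month 11: $479,819.3863… × (1 + 0.009)^3 = $492,891.4556…
Penalty: 11 × 1% × $561,588.17 = $61,774.70…
Final settlement = outstanding balance + penalty = $492,891.4556… + $61,774.70… = $554,666.15

$554,666.15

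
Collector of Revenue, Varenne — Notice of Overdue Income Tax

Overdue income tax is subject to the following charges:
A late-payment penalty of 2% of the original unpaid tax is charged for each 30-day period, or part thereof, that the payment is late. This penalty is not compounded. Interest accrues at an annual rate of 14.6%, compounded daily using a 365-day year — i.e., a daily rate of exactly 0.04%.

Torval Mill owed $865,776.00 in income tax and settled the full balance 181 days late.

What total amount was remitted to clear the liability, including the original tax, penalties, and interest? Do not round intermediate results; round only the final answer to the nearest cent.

Penalty periods: ⌈181/30⌉ = 7; penalty = 7 × 2% × $865,776.00 = $121,208.64
Interest: $865,776.00 × ((1 + 0.0004)^181 − 1) = $865,776.00 × 0.07506973… = $64,993.5699…
Total = $865,776.00 + $121,208.6400 + $64,993.5699… = $1,051,978.21

$1,051,978.21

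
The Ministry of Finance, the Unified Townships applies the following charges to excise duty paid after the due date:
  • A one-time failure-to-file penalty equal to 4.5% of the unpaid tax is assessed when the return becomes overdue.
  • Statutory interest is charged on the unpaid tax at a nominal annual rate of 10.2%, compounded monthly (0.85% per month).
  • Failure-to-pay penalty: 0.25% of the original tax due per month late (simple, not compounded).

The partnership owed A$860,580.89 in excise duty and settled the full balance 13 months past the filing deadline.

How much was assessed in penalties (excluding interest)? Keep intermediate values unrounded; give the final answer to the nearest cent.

A$66,695.02

Failure-to-file penalty: 4.5% × A$860,580.89 = A$38,726.14…
Failure-to-pay penalty: 13 × 0.25% × A$860,580.89 = A$27,968.88…
Total penalty = A$38,726.14… + A$27,968.88… = A$66,695.02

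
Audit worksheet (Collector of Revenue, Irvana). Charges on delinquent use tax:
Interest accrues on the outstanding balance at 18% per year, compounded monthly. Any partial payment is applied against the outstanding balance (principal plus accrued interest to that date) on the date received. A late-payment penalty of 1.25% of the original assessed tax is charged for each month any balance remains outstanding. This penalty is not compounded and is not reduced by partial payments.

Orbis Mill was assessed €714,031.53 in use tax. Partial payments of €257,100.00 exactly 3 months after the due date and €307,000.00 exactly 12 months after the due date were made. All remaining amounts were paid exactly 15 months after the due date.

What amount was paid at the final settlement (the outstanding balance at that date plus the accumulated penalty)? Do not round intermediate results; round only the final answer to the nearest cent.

€398,169.33

Monthly rate = 18% ÷ 12 = 1.5%
Balance at month 3: €714,031.5300 × (1 + 0.015)^3 = €746,647.3300…
After €257,100.00 payment: €746,647.3300… − €257,100.00 = €489,547.3300…
Balance at month 12: €489,547.3300… × (1 + 0.015)^9 = €559,743.5096…
After €307,000.00 payment: €559,743.5096… − €307,000.00 = €252,743.5096…
Balance at month 15: €252,743.5096… × (1 + 0.015)^3 = €264,288.4224…
Penalty: 15 × 1.25% × €714,031.53 = €133,880.91…
Final settlement = outstanding balance + penalty = €264,288.4224… + €133,880.91… = €398,169.33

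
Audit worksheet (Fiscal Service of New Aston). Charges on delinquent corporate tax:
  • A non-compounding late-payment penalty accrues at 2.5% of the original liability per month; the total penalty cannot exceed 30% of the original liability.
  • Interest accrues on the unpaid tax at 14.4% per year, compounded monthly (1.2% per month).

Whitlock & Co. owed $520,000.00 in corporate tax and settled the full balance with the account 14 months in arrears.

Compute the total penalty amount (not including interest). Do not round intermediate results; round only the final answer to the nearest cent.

Penalty (uncapped): 14 × 2.5% × $520,000.00 = $182,000.00; cap = 30% × $520,000.00 = $156,000.00 → penalty = $156,000.00

$156,000.00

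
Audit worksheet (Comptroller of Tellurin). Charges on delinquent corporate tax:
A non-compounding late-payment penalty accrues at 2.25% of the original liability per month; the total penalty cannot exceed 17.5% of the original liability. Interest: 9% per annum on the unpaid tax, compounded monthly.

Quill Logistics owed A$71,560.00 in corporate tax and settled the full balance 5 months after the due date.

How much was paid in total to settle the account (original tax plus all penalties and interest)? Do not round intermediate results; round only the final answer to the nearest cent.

A$82,334.56

Penalty: 5 × 2.25% × A$71,560.00 = A$8,050.50 (below the 17.5% cap of A$12,523.00)
Interest (9%/yr ÷ 12 = 0.75%/month): A$71,560.00 × ((1 + 0.0075)^5 − 1) = A$2,724.0555…
Total = A$71,560.00 + A$8,050.5000 + A$2,724.0555… = A$82,334.56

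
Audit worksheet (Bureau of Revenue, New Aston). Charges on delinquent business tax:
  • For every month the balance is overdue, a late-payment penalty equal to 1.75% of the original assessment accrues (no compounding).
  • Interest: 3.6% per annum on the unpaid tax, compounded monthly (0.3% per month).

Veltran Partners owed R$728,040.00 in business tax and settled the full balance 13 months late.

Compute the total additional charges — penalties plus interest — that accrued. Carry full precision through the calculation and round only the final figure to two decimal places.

R$194,539.41

Late-payment penalty: 13 × 1.75% × R$728,040.00 = R$165,629.10
Interest: R$728,040.00 × ((1 + 0.003)^13 − 1) = R$728,040.00 × 0.0397098… = R$28,910.3084…
Penalties + interest = R$165,629.1000 + R$28,910.3084… = R$194,539.41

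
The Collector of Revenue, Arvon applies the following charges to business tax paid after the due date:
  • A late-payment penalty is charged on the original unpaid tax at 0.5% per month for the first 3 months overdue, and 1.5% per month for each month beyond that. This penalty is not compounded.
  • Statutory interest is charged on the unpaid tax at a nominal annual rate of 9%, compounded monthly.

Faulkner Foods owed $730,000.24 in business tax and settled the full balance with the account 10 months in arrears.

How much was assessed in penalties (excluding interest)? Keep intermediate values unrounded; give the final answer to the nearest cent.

Penalty, months 1–3: 3 × 0.5% × $730,000.24 = $10,950.00…
Penalty, months 4–10: 7 × 1.5% × $730,000.24 = $76,650.03…
Total penalty = $10,950.00… + $76,650.03… = $87,600.03

$87,600.03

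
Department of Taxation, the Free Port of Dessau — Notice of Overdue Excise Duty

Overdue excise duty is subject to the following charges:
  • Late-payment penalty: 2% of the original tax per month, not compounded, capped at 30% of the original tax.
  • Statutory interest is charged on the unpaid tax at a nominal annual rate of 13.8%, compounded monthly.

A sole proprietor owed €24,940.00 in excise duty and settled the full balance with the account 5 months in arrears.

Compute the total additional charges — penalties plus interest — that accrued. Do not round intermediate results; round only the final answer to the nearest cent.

Penalty: 5 × 2% × €24,940.00 = €2,494.00 (below the 30% cap of €7,482.00)
Interest (13.8%/yr ÷ 12 = 1.15%/month): €24,940.00 × ((1 + 0.0115)^5 − 1) = €1,467.4146…
Penalties + interest = €2,494.0000 + €1,467.4146… = €3,961.41

€3,961.41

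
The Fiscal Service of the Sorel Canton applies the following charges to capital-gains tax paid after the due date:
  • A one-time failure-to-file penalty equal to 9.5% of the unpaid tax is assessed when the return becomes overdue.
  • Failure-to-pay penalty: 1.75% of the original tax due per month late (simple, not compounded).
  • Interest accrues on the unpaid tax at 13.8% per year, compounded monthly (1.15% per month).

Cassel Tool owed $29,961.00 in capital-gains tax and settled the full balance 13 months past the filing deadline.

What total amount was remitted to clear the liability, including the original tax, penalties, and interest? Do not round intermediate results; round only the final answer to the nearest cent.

$44,425.07

Failure-to-file penalty: 9.5% × $29,961.00 = $2,846.30…
Failure-to-pay penalty: 13 × 1.75% × $29,961.00 = $6,816.13…
Interest: $29,961.00 × ((1 + 0.0115)^13 − 1) = $29,961.00 × 0.1602632… = $4,801.6469…
Total = $29,961.00 + $9,662.4225 + $4,801.6469… = $44,425.07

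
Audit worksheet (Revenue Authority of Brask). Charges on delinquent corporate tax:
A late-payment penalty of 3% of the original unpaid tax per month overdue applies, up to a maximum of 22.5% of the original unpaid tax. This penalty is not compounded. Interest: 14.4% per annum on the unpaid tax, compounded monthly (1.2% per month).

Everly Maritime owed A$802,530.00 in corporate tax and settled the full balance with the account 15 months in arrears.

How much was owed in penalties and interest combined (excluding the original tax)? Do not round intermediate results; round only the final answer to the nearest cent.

A$337,813.21

Penalty (uncapped): 15 × 3% × A$802,530.00 = A$361,138.50; cap = 22.5% × A$802,530.00 = A$180,569.25 → penalty = A$180,569.25
Interest: A$802,530.00 × ((1 + 0.012)^15 − 1) = A$802,530.00 × 0.1959353… = A$157,243.9620…
Penalties + interest = A$180,569.2500 + A$157,243.9620… = A$337,813.21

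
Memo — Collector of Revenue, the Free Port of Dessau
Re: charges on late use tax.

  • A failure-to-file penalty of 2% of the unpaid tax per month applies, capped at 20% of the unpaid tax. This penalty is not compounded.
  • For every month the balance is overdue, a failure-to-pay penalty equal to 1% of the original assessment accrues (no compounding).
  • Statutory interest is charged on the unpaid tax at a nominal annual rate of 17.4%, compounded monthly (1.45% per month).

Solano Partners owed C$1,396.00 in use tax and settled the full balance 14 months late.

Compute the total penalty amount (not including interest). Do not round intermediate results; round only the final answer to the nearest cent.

C$474.64

Failure-to-file: 14 × 2% × C$1,396.00 = C$390.88, capped at 20% × C$1,396.00 = C$279.20
Failure-to-pay penalty = 1% × C$1,396.00 × 14 mo = C$195.44
Total penalty = C$279.20 + C$195.44 = C$474.64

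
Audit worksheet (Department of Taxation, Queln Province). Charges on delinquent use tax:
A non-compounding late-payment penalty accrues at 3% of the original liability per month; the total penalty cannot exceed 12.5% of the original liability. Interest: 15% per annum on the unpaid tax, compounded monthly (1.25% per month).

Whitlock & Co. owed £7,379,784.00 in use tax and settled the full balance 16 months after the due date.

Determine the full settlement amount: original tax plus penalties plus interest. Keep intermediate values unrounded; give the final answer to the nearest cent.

Penalty (uncapped): 16 × 3% × £7,379,784.00 = £3,542,296.32; cap = 12.5% × £7,379,784.00 = £922,473.00 → penalty = £922,473.00
Interest: £7,379,784.00 × ((1 + 0.0125)^16 − 1) = £7,379,784.00 × 0.2198895… = £1,622,737.3659…
Total = £7,379,784.00 + £922,473.0000 + £1,622,737.3659… = £9,924,994.37

£9,924,994.37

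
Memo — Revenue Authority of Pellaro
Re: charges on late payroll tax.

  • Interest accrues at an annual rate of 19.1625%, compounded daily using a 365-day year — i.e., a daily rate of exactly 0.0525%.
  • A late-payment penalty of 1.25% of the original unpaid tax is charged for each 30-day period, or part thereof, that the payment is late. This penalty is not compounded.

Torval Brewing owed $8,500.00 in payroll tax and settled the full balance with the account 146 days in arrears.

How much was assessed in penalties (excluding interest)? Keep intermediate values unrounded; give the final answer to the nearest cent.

Penalty periods: ⌈146/30⌉ = 5; penalty = 5 × 1.25% × $8,500.00 = $531.25

$531.25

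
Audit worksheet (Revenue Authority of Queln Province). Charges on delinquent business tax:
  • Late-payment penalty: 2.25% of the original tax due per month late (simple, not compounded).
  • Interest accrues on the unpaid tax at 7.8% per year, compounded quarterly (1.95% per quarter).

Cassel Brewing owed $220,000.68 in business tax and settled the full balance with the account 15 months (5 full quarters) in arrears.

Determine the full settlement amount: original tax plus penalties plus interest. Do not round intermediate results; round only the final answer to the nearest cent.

Late-payment penalty: 15 × 2.25% × $220,000.68 = $74,250.23…
Interest: $220,000.68 × ((1 + 0.0195)^5 − 1) = $220,000.68 × 0.1013774… = $22,303.0913…
Total = $220,000.68 + $74,250.2295 + $22,303.0913… = $316,554.00

$316,554.00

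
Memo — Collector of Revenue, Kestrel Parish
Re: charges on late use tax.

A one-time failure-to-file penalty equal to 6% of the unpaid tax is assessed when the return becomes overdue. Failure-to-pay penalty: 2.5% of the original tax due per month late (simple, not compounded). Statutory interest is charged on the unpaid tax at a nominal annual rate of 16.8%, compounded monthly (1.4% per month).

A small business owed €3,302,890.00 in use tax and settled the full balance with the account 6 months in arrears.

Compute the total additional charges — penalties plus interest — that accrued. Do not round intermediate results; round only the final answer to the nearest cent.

€980,943.33

Failure-to-file penalty: 6% × €3,302,890.00 = €198,173.40
Failure-to-pay penalty: 6 × 2.5% × €3,302,890.00 = €495,433.50
Interest: €3,302,890.00 × ((1 + 0.014)^6 − 1) = €3,302,890.00 × 0.0869955… = €287,336.4331…
Penalties + interest = €693,606.9000 + €287,336.4331… = €980,943.33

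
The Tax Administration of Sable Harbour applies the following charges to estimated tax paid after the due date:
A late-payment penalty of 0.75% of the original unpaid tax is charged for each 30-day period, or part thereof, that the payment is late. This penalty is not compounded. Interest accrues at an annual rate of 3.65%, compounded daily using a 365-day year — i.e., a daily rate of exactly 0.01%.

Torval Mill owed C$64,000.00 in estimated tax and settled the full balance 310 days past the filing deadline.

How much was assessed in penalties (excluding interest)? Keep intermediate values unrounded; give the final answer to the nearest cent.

Penalty periods: ⌈310/30⌉ = 11; penalty = 11 × 0.75% × C$64,000.00 = C$5,280.00

C$5,280.00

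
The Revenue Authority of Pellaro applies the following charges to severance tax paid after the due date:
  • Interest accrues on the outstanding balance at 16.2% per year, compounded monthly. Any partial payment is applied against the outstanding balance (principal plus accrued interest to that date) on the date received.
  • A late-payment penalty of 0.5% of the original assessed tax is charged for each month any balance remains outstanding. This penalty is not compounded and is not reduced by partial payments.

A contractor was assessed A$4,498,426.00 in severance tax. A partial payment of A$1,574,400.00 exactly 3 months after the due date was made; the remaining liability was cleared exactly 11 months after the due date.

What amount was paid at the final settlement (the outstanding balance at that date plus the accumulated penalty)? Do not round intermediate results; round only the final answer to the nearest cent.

Monthly rate = 16.2% ÷ 12 = 1.35%
Balance at month 3: A$4,498,426.0000 × (1 + 0.0135)^3 = A$4,683,082.8352…
After A$1,574,400.00 payment: A$4,683,082.8352… − A$1,574,400.00 = A$3,108,682.8352…
Balance at month 11: A$3,108,682.8352… × (1 + 0.0135)^8 = A$3,460,719.8138…
Penalty: 11 × 0.5% × A$4,498,426.00 = A$247,413.43
Final settlement = outstanding balance + penalty = A$3,460,719.8138… + A$247,413.43 = A$3,708,133.24

A$3,708,133.24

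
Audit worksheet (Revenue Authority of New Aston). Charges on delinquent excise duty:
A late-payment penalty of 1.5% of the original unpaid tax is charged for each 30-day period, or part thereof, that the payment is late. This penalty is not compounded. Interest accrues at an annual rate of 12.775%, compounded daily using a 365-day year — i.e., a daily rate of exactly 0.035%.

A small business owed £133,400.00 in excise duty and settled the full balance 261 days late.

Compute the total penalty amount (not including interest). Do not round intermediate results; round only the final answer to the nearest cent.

Penalty periods: ⌈261/30⌉ = 9; penalty = 9 × 1.5% × £133,400.00 = £18,009.00

£18,009.00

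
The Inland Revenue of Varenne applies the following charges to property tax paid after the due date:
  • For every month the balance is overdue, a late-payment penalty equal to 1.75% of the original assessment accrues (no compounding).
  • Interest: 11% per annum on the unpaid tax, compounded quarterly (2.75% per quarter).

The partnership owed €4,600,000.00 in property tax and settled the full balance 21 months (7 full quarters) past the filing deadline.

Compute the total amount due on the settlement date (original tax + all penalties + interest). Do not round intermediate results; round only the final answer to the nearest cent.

Late-payment penalty = 1.75% × €4,600,000.00 × 21 mo = €1,690,500.00
Interest: €4,600,000.00 × ((1 + 0.0275)^7 − 1) = €4,600,000.00 × 0.2091295… = €961,995.6583…
Total = €4,600,000.00 + €1,690,500.0000 + €961,995.6583… = €7,252,495.66

€7,252,495.66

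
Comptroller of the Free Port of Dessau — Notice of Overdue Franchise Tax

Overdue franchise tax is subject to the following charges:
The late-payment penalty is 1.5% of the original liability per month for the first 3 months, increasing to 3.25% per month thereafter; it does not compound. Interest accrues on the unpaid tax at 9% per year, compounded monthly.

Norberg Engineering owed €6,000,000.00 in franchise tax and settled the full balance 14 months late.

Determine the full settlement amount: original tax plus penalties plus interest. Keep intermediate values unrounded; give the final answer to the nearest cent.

Penalty, months 1–3: 3 × 1.5% × €6,000,000.00 = €270,000.00
Penalty, months 4–14: 11 × 3.25% × €6,000,000.00 = €2,145,000.00
Interest (9%/yr ÷ 12 = 0.75%/month): €6,000,000.00 × ((1 + 0.0075)^14 − 1) = €661,653.1666…
Total = €6,000,000.00 + €2,415,000.0000 + €661,653.1666… = €9,076,653.17

€9,076,653.17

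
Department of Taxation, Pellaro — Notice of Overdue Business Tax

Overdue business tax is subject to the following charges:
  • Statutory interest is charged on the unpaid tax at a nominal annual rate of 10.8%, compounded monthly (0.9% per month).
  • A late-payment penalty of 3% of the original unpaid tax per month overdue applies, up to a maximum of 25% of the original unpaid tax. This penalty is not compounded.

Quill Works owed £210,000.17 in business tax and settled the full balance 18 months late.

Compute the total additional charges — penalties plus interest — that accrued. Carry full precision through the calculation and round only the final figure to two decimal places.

Penalty (uncapped): 18 × 3% × £210,000.17 = £113,400.09…; cap = 25% × £210,000.17 = £52,500.04… → penalty = £52,500.04…
Interest: £210,000.17 × ((1 + 0.009)^18 − 1) = £210,000.17 × 0.1750085… = £36,751.8056…
Penalties + interest = £52,500.0425 + £36,751.8056… = £89,251.85

£89,251.85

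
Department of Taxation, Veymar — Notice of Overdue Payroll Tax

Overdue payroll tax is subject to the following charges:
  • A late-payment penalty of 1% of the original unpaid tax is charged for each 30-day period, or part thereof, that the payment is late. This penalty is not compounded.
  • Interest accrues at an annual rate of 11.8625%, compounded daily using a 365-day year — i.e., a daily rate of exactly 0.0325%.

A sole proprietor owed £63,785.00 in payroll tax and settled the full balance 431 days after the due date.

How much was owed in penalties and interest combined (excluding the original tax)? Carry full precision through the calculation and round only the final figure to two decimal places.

Penalty periods: ⌈431/30⌉ = 15; penalty = 15 × 1% × £63,785.00 = £9,567.75
Interest: £63,785.00 × ((1 + 0.000325)^431 − 1) = £63,785.00 × 0.15033389… = £9,589.0474…
Penalties + interest = £9,567.7500 + £9,589.0474… = £19,156.80

£19,156.80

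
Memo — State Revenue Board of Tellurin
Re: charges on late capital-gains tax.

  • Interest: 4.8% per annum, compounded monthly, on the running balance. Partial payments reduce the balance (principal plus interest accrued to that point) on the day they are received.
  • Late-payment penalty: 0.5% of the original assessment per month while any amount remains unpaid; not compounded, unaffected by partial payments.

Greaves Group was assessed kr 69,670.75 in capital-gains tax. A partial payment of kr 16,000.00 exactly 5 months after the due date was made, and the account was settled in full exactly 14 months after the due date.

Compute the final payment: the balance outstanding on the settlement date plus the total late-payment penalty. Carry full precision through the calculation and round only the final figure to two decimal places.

kr 61,967.04

Monthly rate = 4.8% ÷ 12 = 0.4%
Balance at month 5: kr 69,670.7500 × (1 + 0.004)^5 = kr 71,075.3570…
After kr 16,000.00 payment: kr 71,075.3570… − kr 16,000.00 = kr 55,075.3570…
Balance at month 14: kr 55,075.3570… × (1 + 0.004)^9 = kr 57,090.0911…
Penalty: 14 × 0.5% × kr 69,670.75 = kr 4,876.95…
Final settlement = outstanding balance + penalty = kr 57,090.0911… + kr 4,876.95… = kr 61,967.04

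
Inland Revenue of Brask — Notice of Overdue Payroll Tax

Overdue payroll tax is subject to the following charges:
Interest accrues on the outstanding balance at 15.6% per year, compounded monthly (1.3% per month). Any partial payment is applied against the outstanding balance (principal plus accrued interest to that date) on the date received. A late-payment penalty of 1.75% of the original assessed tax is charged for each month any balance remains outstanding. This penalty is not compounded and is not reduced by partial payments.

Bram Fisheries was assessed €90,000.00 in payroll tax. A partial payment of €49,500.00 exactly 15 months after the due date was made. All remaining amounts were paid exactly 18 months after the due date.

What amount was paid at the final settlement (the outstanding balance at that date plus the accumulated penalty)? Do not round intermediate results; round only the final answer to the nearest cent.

€90,450.93

Balance at month 15: €90,000.0000 × (1 + 0.013)^15 = €109,240.6284…
After €49,500.00 payment: €109,240.6284… − €49,500.00 = €59,740.6284…
Balance at month 18: €59,740.6284… × (1 + 0.013)^3 = €62,100.9327…
Penalty: 18 × 1.75% × €90,000.00 = €28,350.00
Final settlement = outstanding balance + penalty = €62,100.9327… + €28,350.00 = €90,450.93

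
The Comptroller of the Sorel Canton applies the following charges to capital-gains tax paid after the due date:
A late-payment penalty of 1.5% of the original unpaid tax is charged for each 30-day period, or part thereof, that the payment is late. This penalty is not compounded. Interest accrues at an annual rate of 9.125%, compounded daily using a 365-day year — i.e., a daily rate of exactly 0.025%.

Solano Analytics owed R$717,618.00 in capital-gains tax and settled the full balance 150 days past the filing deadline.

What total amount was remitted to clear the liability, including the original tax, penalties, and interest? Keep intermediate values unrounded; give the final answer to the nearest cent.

Penalty periods: ⌈150/30⌉ = 5; penalty = 5 × 1.5% × R$717,618.00 = R$53,821.35
Interest: R$717,618.00 × ((1 + 0.00025)^150 − 1) = R$717,618.00 × 0.03820713… = R$27,418.1251…
Total = R$717,618.00 + R$53,821.3500 + R$27,418.1251… = R$798,857.48

R$798,857.48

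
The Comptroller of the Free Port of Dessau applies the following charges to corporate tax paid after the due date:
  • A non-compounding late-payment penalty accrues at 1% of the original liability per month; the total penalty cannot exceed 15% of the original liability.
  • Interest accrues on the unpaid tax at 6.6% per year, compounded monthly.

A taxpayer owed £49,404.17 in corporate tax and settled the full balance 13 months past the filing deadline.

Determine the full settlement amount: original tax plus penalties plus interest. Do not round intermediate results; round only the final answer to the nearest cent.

£59,478.06

Penalty: 13 × 1% × £49,404.17 = £6,422.54… (below the 15% cap of £7,410.63…)
Interest (6.6%/yr ÷ 12 = 0.55%/month): £49,404.17 × ((1 + 0.0055)^13 − 1) = £3,651.3508…
Total = £49,404.17 + £6,422.5421 + £3,651.3508… = £59,478.06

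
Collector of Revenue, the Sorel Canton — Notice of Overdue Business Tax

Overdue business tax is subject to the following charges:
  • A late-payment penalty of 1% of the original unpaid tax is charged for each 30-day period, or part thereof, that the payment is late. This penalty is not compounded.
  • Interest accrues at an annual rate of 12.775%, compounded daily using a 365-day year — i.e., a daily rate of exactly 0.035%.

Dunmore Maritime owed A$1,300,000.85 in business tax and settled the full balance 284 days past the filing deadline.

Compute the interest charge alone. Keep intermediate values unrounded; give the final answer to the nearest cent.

A$135,835.54

Interest: A$1,300,000.85 × ((1 + 0.00035)^284 − 1) = A$1,300,000.85 × 0.10448881… = A$135,835.5368…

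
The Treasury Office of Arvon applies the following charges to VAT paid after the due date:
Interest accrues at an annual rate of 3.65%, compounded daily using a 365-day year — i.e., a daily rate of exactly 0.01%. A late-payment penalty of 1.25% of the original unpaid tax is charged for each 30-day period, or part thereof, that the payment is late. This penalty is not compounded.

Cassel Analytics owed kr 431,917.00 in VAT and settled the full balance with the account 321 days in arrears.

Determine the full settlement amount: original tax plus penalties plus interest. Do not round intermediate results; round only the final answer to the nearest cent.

Penalty periods: ⌈321/30⌉ = 11; penalty = 11 × 1.25% × kr 431,917.00 = kr 59,388.59…
Interest: kr 431,917.00 × ((1 + 0.0001)^321 − 1) = kr 431,917.00 × 0.03261910… = kr 14,088.7460…
Total = kr 431,917.00 + kr 59,388.5875 + kr 14,088.7460… = kr 505,394.33

kr 505,394.33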